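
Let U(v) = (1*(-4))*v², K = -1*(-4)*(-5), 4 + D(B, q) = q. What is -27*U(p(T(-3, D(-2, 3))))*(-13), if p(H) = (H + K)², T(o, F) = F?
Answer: -273051324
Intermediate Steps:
D(B, q) = -4 + q
K = -20 (K = 4*(-5) = -20)
p(H) = (-20 + H)² (p(H) = (H - 20)² = (-20 + H)²)
U(v) = -4*v²
-27*U(p(T(-3, D(-2, 3))))*(-13) = -(-108)*((-20 + (-4 + 3))²)²*(-13) = -(-108)*((-20 - 1)²)²*(-13) = -(-108)*((-21)²)²*(-13) = -(-108)*441²*(-13) = -(-108)*194481*(-13) = -27*(-777924)*(-13) = 21003948*(-13) = -273051324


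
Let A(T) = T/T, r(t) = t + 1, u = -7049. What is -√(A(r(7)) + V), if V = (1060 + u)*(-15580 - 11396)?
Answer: -√161559265 ≈ -12711.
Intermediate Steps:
r(t) = 1 + t
V = 161559264 (V = (1060 - 7049)*(-15580 - 11396) = -5989*(-26976) = 161559264)
A(T) = 1
-√(A(r(7)) + V) = -√(1 + 161559264) = -√161559265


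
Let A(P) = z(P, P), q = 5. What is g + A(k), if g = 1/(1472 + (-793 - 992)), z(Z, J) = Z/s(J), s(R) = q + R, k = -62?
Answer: 19349/17841 ≈ 1.0845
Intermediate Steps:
s(R) = 5 + R
z(Z, J) = Z/(5 + J)
A(P) = P/(5 + P)
g = -1/313 (g = 1/(1472 - 1785) = 1/(-313) = -1/313 ≈ -0.0031949)
g + A(k) = -1/313 - 62/(5 - 62) = -1/313 - 62/(-57) = -1/313 - 62*(-1/57) = -1/313 + 62/57 = 19349/17841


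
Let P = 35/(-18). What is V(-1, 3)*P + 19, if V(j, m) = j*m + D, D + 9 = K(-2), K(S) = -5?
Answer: 937/18 ≈ 52.056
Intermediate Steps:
D = -14 (D = -9 - 5 = -14)
P = -35/18 (P = 35*(-1/18) = -35/18 ≈ -1.9444)
V(j, m) = -14 + j*m (V(j, m) = j*m - 14 = -14 + j*m)
V(-1, 3)*P + 19 = (-14 - 1*3)*(-35/18) + 19 = (-14 - 3)*(-35/18) + 19 = -17*(-35/18) + 19 = 595/18 + 19 = 937/18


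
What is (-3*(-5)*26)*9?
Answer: 3510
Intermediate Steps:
(-3*(-5)*26)*9 = (15*26)*9 = 390*9 = 3510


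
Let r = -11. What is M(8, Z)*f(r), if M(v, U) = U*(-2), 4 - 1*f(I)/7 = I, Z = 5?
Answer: -1050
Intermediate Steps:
f(I) = 28 - 7*I
M(v, U) = -2*U
M(8, Z)*f(r) = (-2*5)*(28 - 7*(-11)) = -10*(28 + 77) = -10*105 = -1050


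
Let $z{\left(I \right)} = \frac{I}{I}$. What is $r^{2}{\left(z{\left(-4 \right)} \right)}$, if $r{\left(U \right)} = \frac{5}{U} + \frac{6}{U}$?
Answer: $121$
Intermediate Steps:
$z{\left(I \right)} = 1$
$r{\left(U \right)} = \frac{11}{U}$
$r^{2}{\left(z{\left(-4 \right)} \right)} = \left(\frac{11}{1}\right)^{2} = \left(11 \cdot 1\right)^{2} = 11^{2} = 121$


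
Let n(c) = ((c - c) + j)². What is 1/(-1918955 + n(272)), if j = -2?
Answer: -1/1918951 ≈ -5.2112e-7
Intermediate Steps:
n(c) = 4 (n(c) = ((c - c) - 2)² = (0 - 2)² = (-2)² = 4)
1/(-1918955 + n(272)) = 1/(-1918955 + 4) = 1/(-1918951) = -1/1918951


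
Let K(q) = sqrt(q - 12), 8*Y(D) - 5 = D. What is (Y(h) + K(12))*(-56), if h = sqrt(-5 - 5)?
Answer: -35 - 7*I*sqrt(10) ≈ -35.0 - 22.136*I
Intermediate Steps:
h = I*sqrt(10) (h = sqrt(-10) = I*sqrt(10) ≈ 3.1623*I)
Y(D) = 5/8 + D/8
K(q) = sqrt(-12 + q)
(Y(h) + K(12))*(-56) = ((5/8 + (I*sqrt(10))/8) + sqrt(-12 + 12))*(-56) = ((5/8 + I*sqrt(10)/8) + sqrt(0))*(-56) = ((5/8 + I*sqrt(10)/8) + 0)*(-56) = (5/8 + I*sqrt(10)/8)*(-56) = -35 - 7*I*sqrt(10)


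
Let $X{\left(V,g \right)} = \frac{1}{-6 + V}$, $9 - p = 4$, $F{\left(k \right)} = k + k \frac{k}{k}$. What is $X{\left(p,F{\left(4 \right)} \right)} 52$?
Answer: $-52$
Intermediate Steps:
$F{\left(k \right)} = 2 k$ ($F{\left(k \right)} = k + k 1 = k + k = 2 k$)
$p = 5$ ($p = 9 - 4 = 5$)
$X{\left(p,F{\left(4 \right)} \right)} 52 = \frac{1}{-6 + 5} \cdot 52 = \frac{1}{-1} \cdot 52 = \left(-1\right) 52 = -52$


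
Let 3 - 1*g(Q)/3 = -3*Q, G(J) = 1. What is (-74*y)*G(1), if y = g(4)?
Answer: -3330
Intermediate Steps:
g(Q) = 9 + 9*Q (g(Q) = 9 - (-9)*Q = 9 + 9*Q)
y = 45 (y = 9 + 9*4 = 9 + 36 = 45)
(-74*y)*G(1) = -74*45*1 = -3330*1 = -3330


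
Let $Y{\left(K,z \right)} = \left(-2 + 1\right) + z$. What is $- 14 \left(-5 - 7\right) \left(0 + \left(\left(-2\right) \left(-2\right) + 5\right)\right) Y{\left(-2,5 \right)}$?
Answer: $6048$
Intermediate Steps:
$Y{\left(K,z \right)} = -1 + z$
$- 14 \left(-5 - 7\right) \left(0 + \left(\left(-2\right) \left(-2\right) + 5\right)\right) Y{\left(-2,5 \right)} = - 14 \left(-5 - 7\right) \left(0 + \left(\left(-2\right) \left(-2\right) + 5\right)\right) \left(-1 + 5\right) = - 14 \left(- 12 \left(0 + \left(4 + 5\right)\right)\right) 4 = - 14 \left(- 12 \left(0 + 9\right)\right) 4 = - 14 \left(\left(-12\right) 9\right) 4 = \left(-14\right) \left(-108\right) 4 = 1512 \cdot 4 = 6048$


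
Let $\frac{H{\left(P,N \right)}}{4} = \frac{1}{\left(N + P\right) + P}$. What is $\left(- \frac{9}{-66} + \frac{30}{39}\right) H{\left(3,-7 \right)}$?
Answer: $- \frac{518}{143} \approx -3.6224$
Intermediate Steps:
$H{\left(P,N \right)} = \frac{4}{N + 2 P}$ ($H{\left(P,N \right)} = \frac{4}{\left(N + P\right) + P} = \frac{4}{N + 2 P}$)
$\left(- \frac{9}{-66} + \frac{30}{39}\right) H{\left(3,-7 \right)} = \left(- \frac{9}{-66} + \frac{30}{39}\right) \frac{4}{-7 + 2 \cdot 3} = \left(\left(-9\right) \left(- \frac{1}{66}\right) + 30 \cdot \frac{1}{39}\right) \frac{4}{-7 + 6} = \left(\frac{3}{22} + \frac{10}{13}\right) \frac{4}{-1} = \frac{259 \cdot 4 \left(-1\right)}{286} = \frac{259}{286} \left(-4\right) = - \frac{518}{143}$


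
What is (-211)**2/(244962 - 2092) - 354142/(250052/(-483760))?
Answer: 10402108727428873/15182532310 ≈ 6.8514e+5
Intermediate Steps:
(-211)**2/(244962 - 2092) - 354142/(250052/(-483760)) = 44521/242870 - 354142/(250052*(-1/483760)) = 44521*(1/242870) - 354142/(-62513/120940) = 44521/242870 - 354142*(-120940/62513) = 44521/242870 + 42829933480/62513 = 10402108727428873/15182532310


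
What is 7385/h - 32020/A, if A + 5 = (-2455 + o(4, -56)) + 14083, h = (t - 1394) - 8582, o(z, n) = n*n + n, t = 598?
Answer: -136288405/45961578 ≈ -2.9653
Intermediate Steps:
o(z, n) = n + n² (o(z, n) = n² + n = n + n²)
h = -9378 (h = (598 - 1394) - 8582 = -796 - 8582 = -9378)
A = 14703 (A = -5 + ((-2455 - 56*(1 - 56)) + 14083) = -5 + ((-2455 - 56*(-55)) + 14083) = -5 + ((-2455 + 3080) + 14083) = -5 + (625 + 14083) = -5 + 14708 = 14703)
7385/h - 32020/A = 7385/(-9378) - 32020/14703 = 7385*(-1/9378) - 32020*1/14703 = -7385/9378 - 32020/14703 = -136288405/45961578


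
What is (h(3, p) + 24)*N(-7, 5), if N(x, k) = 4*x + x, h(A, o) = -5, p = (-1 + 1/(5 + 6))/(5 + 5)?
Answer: -665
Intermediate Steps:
p = -1/11 (p = (-1 + 1/11)/10 = (-1 + 1/11)*(⅒) = -10/11*⅒ = -1/11 ≈ -0.090909)
N(x, k) = 5*x
(h(3, p) + 24)*N(-7, 5) = (-5 + 24)*(5*(-7)) = 19*(-35) = -665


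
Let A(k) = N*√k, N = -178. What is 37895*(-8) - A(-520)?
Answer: -303160 + 356*I*√130 ≈ -3.0316e+5 + 4059.0*I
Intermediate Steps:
A(k) = -178*√k
37895*(-8) - A(-520) = 37895*(-8) - (-178)*√(-520) = -303160 - (-178)*2*I*√130 = -303160 - (-356)*I*√130 = -303160 + 356*I*√130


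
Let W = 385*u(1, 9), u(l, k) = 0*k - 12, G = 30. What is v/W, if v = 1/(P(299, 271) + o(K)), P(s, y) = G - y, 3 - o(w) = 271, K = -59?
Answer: 1/2351580 ≈ 4.2525e-7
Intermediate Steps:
o(w) = -268 (o(w) = 3 - 1*271 = 3 - 271 = -268)
u(l, k) = -12 (u(l, k) = 0 - 12 = -12)
W = -4620 (W = 385*(-12) = -4620)
P(s, y) = 30 - y
v = -1/509 (v = 1/((30 - 1*271) - 268) = 1/((30 - 271) - 268) = 1/(-241 - 268) = 1/(-509) = -1/509 ≈ -0.0019646)
v/W = -1/509/(-4620) = -1/509*(-1/4620) = 1/2351580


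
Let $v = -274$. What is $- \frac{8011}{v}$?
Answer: $\frac{8011}{274} \approx 29.237$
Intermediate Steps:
$- \frac{8011}{v} = - \frac{8011}{-274} = \left(-8011\right) \left(- \frac{1}{274}\right) = \frac{8011}{274}$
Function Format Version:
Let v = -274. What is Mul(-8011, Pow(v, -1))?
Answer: Rational(8011, 274) ≈ 29.237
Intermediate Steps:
Mul(-8011, Pow(v, -1)) = Mul(-8011, Pow(-274, -1)) = Mul(-8011, Rational(-1, 274)) = Rational(8011, 274)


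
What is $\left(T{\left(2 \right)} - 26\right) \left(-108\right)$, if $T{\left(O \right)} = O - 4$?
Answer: $3024$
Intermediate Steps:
$T{\left(O \right)} = -4 + O$
$\left(T{\left(2 \right)} - 26\right) \left(-108\right) = \left(\left(-4 + 2\right) - 26\right) \left(-108\right) = \left(-2 - 26\right) \left(-108\right) = \left(-28\right) \left(-108\right) = 3024$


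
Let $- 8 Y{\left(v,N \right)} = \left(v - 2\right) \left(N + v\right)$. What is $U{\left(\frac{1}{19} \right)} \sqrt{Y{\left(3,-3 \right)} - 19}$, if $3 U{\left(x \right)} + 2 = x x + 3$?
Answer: $\frac{362 i \sqrt{19}}{1083} \approx 1.457 i$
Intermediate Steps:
$Y{\left(v,N \right)} = - \frac{\left(-2 + v\right) \left(N + v\right)}{8}$ ($Y{\left(v,N \right)} = - \frac{\left(v - 2\right) \left(N + v\right)}{8} = - \frac{\left(-2 + v\right) \left(N + v\right)}{8}$)
$U{\left(x \right)} = \frac{1}{3} + \frac{x^{2}}{3}$ ($U{\left(x \right)} = - \frac{2}{3} + \frac{x x + 3}{3} = - \frac{2}{3} + \frac{x^{2} + 3}{3} = - \frac{2}{3} + \frac{3 + x^{2}}{3} = - \frac{2}{3} + \left(1 + \frac{x^{2}}{3}\right) = \frac{1}{3} + \frac{x^{2}}{3}$)
$U{\left(\frac{1}{19} \right)} \sqrt{Y{\left(3,-3 \right)} - 19} = \left(\frac{1}{3} + \frac{\left(\frac{1}{19}\right)^{2}}{3}\right) \sqrt{\left(- \frac{3^{2}}{8} + \frac{1}{4} \left(-3\right) + \frac{1}{4} \cdot 3 - \left(- \frac{3}{8}\right) 3\right) - 19} = \left(\frac{1}{3} + \frac{1}{3 \cdot 361}\right) \sqrt{\left(\left(- \frac{1}{8}\right) 9 - \frac{3}{4} + \frac{3}{4} + \frac{9}{8}\right) - 19} = \left(\frac{1}{3} + \frac{1}{3} \cdot \frac{1}{361}\right) \sqrt{\left(- \frac{9}{8} - \frac{3}{4} + \frac{3}{4} + \frac{9}{8}\right) - 19} = \left(\frac{1}{3} + \frac{1}{1083}\right) \sqrt{0 - 19} = \frac{362 \sqrt{-19}}{1083} = \frac{362 i \sqrt{19}}{1083}$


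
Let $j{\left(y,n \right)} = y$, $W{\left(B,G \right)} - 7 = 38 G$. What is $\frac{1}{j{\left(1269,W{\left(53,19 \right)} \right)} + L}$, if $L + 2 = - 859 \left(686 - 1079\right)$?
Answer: $\frac{1}{338854} \approx 2.9511 \cdot 10^{-6}$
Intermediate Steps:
$L = 337585$ ($L = -2 - 859 \left(686 - 1079\right) = -2 - -337587 = -2 + 337587 = 337585$)
$W{\left(B,G \right)} = 7 + 38 G$
$\frac{1}{j{\left(1269,W{\left(53,19 \right)} \right)} + L} = \frac{1}{1269 + 337585} = \frac{1}{338854}$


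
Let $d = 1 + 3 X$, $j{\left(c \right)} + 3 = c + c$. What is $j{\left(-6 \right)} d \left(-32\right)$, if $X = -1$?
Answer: $-960$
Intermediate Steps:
$j{\left(c \right)} = -3 + 2 c$ ($j{\left(c \right)} = -3 + \left(c + c\right) = -3 + 2 c$)
$d = -2$ ($d = 1 + 3 \left(-1\right) = 1 - 3 = -2$)
$j{\left(-6 \right)} d \left(-32\right) = \left(-3 + 2 \left(-6\right)\right) \left(-2\right) \left(-32\right) = \left(-3 - 12\right) \left(-2\right) \left(-32\right) = \left(-15\right) \left(-2\right) \left(-32\right) = 30 \left(-32\right) = -960$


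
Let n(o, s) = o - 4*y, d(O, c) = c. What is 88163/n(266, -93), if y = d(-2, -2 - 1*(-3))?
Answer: 673/2 ≈ 336.50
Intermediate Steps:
y = 1 (y = -2 - 1*(-3) = -2 + 3 = 1)
n(o, s) = -4 + o (n(o, s) = o - 4*1 = o - 4 = -4 + o)
88163/n(266, -93) = 88163/(-4 + 266) = 88163/262 = 88163*(1/262) = 673/2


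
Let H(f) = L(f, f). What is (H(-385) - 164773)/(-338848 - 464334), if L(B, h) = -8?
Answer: 9693/47246 ≈ 0.20516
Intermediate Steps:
H(f) = -8
(H(-385) - 164773)/(-338848 - 464334) = (-8 - 164773)/(-338848 - 464334) = -164781/(-803182) = -164781*(-1/803182) = 9693/47246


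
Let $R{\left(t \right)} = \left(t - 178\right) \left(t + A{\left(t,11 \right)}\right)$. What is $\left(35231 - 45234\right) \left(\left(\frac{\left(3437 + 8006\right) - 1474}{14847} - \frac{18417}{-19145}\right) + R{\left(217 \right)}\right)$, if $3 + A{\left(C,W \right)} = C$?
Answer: $- \frac{325155490047511}{1933645} \approx -1.6816 \cdot 10^{8}$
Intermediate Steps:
$A{\left(C,W \right)} = -3 + C$
$R{\left(t \right)} = \left(-178 + t\right) \left(-3 + 2 t\right)$ ($R{\left(t \right)} = \left(t - 178\right) \left(t + \left(-3 + t\right)\right) = \left(-178 + t\right) \left(-3 + 2 t\right)$)
$\left(35231 - 45234\right) \left(\left(\frac{\left(3437 + 8006\right) - 1474}{14847} - \frac{18417}{-19145}\right) + R{\left(217 \right)}\right) = \left(35231 - 45234\right) \left(\left(\frac{\left(3437 + 8006\right) - 1474}{14847} - \frac{18417}{-19145}\right) + \left(534 - 77903 + 2 \cdot 217^{2}\right)\right) = - 10003 \left(\left(\left(11443 - 1474\right) \frac{1}{14847} - - \frac{2631}{2735}\right) + \left(534 - 77903 + 2 \cdot 47089\right)\right) = - 10003 \left(\left(9969 \cdot \frac{1}{14847} + \frac{2631}{2735}\right) + \left(534 - 77903 + 94178\right)\right) = - 10003 \left(\left(\frac{3323}{4949} + \frac{2631}{2735}\right) + 16809\right) = - 10003 \left(\frac{22109224}{13535515} + 16809\right) = \left(-10003\right) \frac{227540580859}{13535515} = - \frac{325155490047511}{1933645}$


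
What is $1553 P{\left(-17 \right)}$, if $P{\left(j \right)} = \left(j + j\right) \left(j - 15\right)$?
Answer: $1689664$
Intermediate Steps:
$P{\left(j \right)} = 2 j \left(-15 + j\right)$
$1553 P{\left(-17 \right)} = 1553 \cdot 2 \left(-17\right) \left(-15 - 17\right) = 1553 \cdot 2 \left(-17\right) \left(-32\right) = 1553 \cdot 1088 = 1689664$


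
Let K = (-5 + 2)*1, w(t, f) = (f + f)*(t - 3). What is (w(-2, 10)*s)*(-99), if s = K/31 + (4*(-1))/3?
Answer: -438900/31 ≈ -14158.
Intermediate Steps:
w(t, f) = 2*f*(-3 + t) (w(t, f) = (2*f)*(-3 + t) = 2*f*(-3 + t))
K = -3 (K = -3*1 = -3)
s = -133/93 (s = -3/31 + (4*(-1))/3 = -3*1/31 - 4*⅓ = -3/31 - 4/3 = -133/93 ≈ -1.4301)
(w(-2, 10)*s)*(-99) = ((2*10*(-3 - 2))*(-133/93))*(-99) = ((2*10*(-5))*(-133/93))*(-99) = -100*(-133/93)*(-99) = (13300/93)*(-99) = -438900/31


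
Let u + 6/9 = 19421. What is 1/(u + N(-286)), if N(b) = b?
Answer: 3/57403 ≈ 5.2262e-5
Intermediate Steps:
u = 58261/3 (u = -⅔ + 19421 = 58261/3 ≈ 19420.)
1/(u + N(-286)) = 1/(58261/3 - 286) = 1/(57403/3) = 3/57403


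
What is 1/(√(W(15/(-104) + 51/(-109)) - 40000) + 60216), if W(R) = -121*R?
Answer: 682608576/41104410612797 - 2*I*√1282669479754/41104410612797 ≈ 1.6607e-5 - 5.5106e-8*I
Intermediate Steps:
1/(√(W(15/(-104) + 51/(-109)) - 40000) + 60216) = 1/(√(-121*(15/(-104) + 51/(-109)) - 40000) + 60216) = 1/(√(-121*(15*(-1/104) + 51*(-1/109)) - 40000) + 60216) = 1/(√(-121*(-15/104 - 51/109) - 40000) + 60216) = 1/(√(-121*(-6939/11336) - 40000) + 60216) = 1/(√(839619/11336 - 40000) + 60216) = 1/(√(-452600381/11336) + 60216) = 1/(I*√1282669479754/5668 + 60216) = 1/(60216 + I*√1282669479754/5668)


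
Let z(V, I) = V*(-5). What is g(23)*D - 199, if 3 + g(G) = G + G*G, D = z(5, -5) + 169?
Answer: 78857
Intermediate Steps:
z(V, I) = -5*V
D = 144 (D = -5*5 + 169 = -25 + 169 = 144)
g(G) = -3 + G + G**2 (g(G) = -3 + (G + G*G) = -3 + (G + G**2) = -3 + G + G**2)
g(23)*D - 199 = (-3 + 23 + 23**2)*144 - 199 = (-3 + 23 + 529)*144 - 199 = 549*144 - 199 = 79056 - 199 = 78857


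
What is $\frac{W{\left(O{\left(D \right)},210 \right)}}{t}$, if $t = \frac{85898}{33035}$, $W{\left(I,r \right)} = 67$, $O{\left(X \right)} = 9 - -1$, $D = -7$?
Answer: $\frac{2213345}{85898} \approx 25.767$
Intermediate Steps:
$O{\left(X \right)} = 10$ ($O{\left(X \right)} = 9 + 1 = 10$)
$t = \frac{85898}{33035}$ ($t = 85898 \cdot \frac{1}{33035} = \frac{85898}{33035} \approx 2.6002$)
$\frac{W{\left(O{\left(D \right)},210 \right)}}{t} = \frac{67}{\frac{85898}{33035}} = 67 \cdot \frac{33035}{85898} = \frac{2213345}{85898}$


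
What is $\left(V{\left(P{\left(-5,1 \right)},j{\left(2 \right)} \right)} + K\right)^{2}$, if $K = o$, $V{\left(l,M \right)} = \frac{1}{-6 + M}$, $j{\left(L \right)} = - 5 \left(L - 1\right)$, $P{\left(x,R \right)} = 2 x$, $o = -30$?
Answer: $\frac{109561}{121} \approx 905.46$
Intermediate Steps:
$j{\left(L \right)} = 5 - 5 L$ ($j{\left(L \right)} = - 5 \left(-1 + L\right) = 5 - 5 L$)
$K = -30$
$\left(V{\left(P{\left(-5,1 \right)},j{\left(2 \right)} \right)} + K\right)^{2} = \left(\frac{1}{-6 + \left(5 - 10\right)} - 30\right)^{2} = \left(\frac{1}{-6 - 5} - 30\right)^{2} = \left(\frac{1}{-11} - 30\right)^{2} = \left(- \frac{1}{11} - 30\right)^{2} = \left(- \frac{331}{11}\right)^{2} = \frac{109561}{121}$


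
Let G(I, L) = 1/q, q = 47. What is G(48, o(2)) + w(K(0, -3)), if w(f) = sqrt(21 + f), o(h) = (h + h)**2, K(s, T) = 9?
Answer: 1/47 + sqrt(30) ≈ 5.4985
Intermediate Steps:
o(h) = 4*h**2 (o(h) = (2*h)**2 = 4*h**2)
G(I, L) = 1/47
G(48, o(2)) + w(K(0, -3)) = 1/47 + sqrt(21 + 9) = 1/47 + sqrt(30)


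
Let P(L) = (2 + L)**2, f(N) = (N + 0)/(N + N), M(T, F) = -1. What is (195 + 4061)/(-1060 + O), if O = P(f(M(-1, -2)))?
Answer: -17024/4215 ≈ -4.0389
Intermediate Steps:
f(N) = 1/2 (f(N) = N/((2*N)) = N*(1/(2*N)) = 1/2)
O = 25/4 (O = (2 + 1/2)**2 = (5/2)**2 = 25/4 ≈ 6.2500)
(195 + 4061)/(-1060 + O) = (195 + 4061)/(-1060 + 25/4) = 4256/(-4215/4) = 4256*(-4/4215) = -17024/4215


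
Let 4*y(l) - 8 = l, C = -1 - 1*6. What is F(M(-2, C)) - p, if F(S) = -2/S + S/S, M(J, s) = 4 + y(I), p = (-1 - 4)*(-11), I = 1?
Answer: -1358/25 ≈ -54.320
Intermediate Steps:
p = 55 (p = -5*(-11) = 55)
C = -7 (C = -1 - 6 = -7)
y(l) = 2 + l/4
M(J, s) = 25/4 (M(J, s) = 4 + (2 + (¼)*1) = 4 + (2 + ¼) = 4 + 9/4 = 25/4)
F(S) = 1 - 2/S (F(S) = -2/S + 1 = 1 - 2/S)
F(M(-2, C)) - p = (-2 + 25/4)/(25/4) - 1*55 = (4/25)*(17/4) - 55 = 17/25 - 55 = -1358/25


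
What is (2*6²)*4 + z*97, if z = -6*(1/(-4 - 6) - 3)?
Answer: 10461/5 ≈ 2092.2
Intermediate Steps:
z = 93/5 (z = -6*(1/(-10) - 3) = -6*(-⅒ - 3) = -6*(-31/10) = 93/5 ≈ 18.600)
(2*6²)*4 + z*97 = (2*6²)*4 + (93/5)*97 = (2*36)*4 + 9021/5 = 72*4 + 9021/5 = 288 + 9021/5 = 10461/5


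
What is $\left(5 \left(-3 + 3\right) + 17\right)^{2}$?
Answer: $289$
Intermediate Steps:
$\left(5 \left(-3 + 3\right) + 17\right)^{2} = \left(5 \cdot 0 + 17\right)^{2} = \left(0 + 17\right)^{2} = 17^{2} = 289$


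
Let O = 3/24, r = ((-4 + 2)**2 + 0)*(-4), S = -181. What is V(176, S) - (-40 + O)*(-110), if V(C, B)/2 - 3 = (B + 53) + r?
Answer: -18673/4 ≈ -4668.3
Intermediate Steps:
r = -16 (r = ((-2)**2 + 0)*(-4) = (4 + 0)*(-4) = 4*(-4) = -16)
V(C, B) = 80 + 2*B (V(C, B) = 6 + 2*((B + 53) - 16) = 6 + 2*((53 + B) - 16) = 6 + 2*(37 + B) = 6 + (74 + 2*B) = 80 + 2*B)
O = 1/8 (O = 3*(1/24) = 1/8 ≈ 0.12500)
V(176, S) - (-40 + O)*(-110) = (80 + 2*(-181)) - (-40 + 1/8)*(-110) = (80 - 362) - (-319)*(-110)/8 = -282 - 1*17545/4 = -282 - 17545/4 = -18673/4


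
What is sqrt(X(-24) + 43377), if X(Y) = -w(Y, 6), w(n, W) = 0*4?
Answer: sqrt(43377) ≈ 208.27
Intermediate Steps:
w(n, W) = 0
X(Y) = 0 (X(Y) = -1*0 = 0)
sqrt(X(-24) + 43377) = sqrt(0 + 43377) = sqrt(43377)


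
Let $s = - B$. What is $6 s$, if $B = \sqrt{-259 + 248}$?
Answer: $- 6 i \sqrt{11} \approx - 19.9 i$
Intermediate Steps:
$B = i \sqrt{11}$ ($B = \sqrt{-11} = i \sqrt{11} \approx 3.3166 i$)
$s = - i \sqrt{11} \approx - 3.3166 i$
$6 s = 6 \left(- i \sqrt{11}\right) = - 6 i \sqrt{11}$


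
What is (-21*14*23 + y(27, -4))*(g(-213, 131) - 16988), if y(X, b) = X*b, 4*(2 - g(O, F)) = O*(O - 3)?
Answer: 195712560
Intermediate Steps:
g(O, F) = 2 - O*(-3 + O)/4 (g(O, F) = 2 - O*(O - 3)/4 = 2 - O*(-3 + O)/4)
(-21*14*23 + y(27, -4))*(g(-213, 131) - 16988) = (-21*14*23 + 27*(-4))*((2 - ¼*(-213)² + (¾)*(-213)) - 16988) = (-294*23 - 108)*((2 - ¼*45369 - 639/4) - 16988) = (-6762 - 108)*((2 - 45369/4 - 639/4) - 16988) = -6870*(-11500 - 16988) = -6870*(-28488) = 195712560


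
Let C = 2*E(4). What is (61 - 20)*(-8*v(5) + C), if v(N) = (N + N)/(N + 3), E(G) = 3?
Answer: -164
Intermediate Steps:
C = 6 (C = 2*3 = 6)
v(N) = 2*N/(3 + N) (v(N) = (2*N)/(3 + N) = 2*N/(3 + N))
(61 - 20)*(-8*v(5) + C) = (61 - 20)*(-16*5/(3 + 5) + 6) = 41*(-16*5/8 + 6) = 41*(-8*5/4 + 6) = 41*(-10 + 6) = 41*(-4) = -164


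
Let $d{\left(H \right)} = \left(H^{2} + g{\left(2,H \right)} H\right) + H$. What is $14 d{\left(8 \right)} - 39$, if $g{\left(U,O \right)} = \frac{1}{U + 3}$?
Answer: $\frac{4957}{5} \approx 991.4$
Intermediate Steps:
$g{\left(U,O \right)} = \frac{1}{3 + U}$
$d{\left(H \right)} = H^{2} + \frac{6 H}{5}$ ($d{\left(H \right)} = \left(H^{2} + \frac{H}{3 + 2}\right) + H = \left(H^{2} + \frac{H}{5}\right) + H = H^{2} + \frac{6 H}{5}$)
$14 d{\left(8 \right)} - 39 = 14 \cdot \frac{1}{5} \cdot 8 \left(6 + 5 \cdot 8\right) - 39 = 14 \cdot \frac{1}{5} \cdot 8 \left(6 + 40\right) - 39 = 14 \cdot \frac{1}{5} \cdot 8 \cdot 46 - 39 = 14 \cdot \frac{368}{5} - 39 = \frac{5152}{5} - 39 = \frac{4957}{5}$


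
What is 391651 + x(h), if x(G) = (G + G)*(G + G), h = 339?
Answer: 851335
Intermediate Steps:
x(G) = 4*G**2 (x(G) = (2*G)*(2*G) = 4*G**2)
391651 + x(h) = 391651 + 4*339**2 = 391651 + 4*114921 = 391651 + 459684 = 851335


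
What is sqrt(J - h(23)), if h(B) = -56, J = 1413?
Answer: sqrt(1469) ≈ 38.328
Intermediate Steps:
sqrt(J - h(23)) = sqrt(1413 - 1*(-56)) = sqrt(1413 + 56) = sqrt(1469)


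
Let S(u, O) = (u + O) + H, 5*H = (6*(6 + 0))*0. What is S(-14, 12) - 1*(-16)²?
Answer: -258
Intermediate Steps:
H = 0 (H = ((6*(6 + 0))*0)/5 = ((6*6)*0)/5 = (36*0)/5 = (⅕)*0 = 0)
S(u, O) = O + u (S(u, O) = (u + O) + 0 = (O + u) + 0 = O + u)
S(-14, 12) - 1*(-16)² = (12 - 14) - 1*(-16)² = -2 - 1*256 = -2 - 256 = -258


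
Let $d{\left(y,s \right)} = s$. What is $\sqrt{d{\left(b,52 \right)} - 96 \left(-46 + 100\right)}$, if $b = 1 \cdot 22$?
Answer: $2 i \sqrt{1283} \approx 71.638 i$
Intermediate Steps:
$b = 22$
$\sqrt{d{\left(b,52 \right)} - 96 \left(-46 + 100\right)} = \sqrt{52 - 96 \left(-46 + 100\right)} = \sqrt{52 - 5184} = \sqrt{-5132} = 2 i \sqrt{1283}$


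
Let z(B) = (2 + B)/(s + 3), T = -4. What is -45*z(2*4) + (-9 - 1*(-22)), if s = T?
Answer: 463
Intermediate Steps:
s = -4
z(B) = -2 - B (z(B) = (2 + B)/(-4 + 3) = (2 + B)/(-1) = (2 + B)*(-1) = -2 - B)
-45*z(2*4) + (-9 - 1*(-22)) = -45*(-2 - 2*4) + (-9 - 1*(-22)) = -45*(-2 - 1*8) + (-9 + 22) = -45*(-2 - 8) + 13 = -45*(-10) + 13 = 450 + 13 = 463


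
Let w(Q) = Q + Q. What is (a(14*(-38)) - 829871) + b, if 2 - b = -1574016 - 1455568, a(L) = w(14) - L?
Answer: 2200275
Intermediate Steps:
w(Q) = 2*Q
a(L) = 28 - L (a(L) = 2*14 - L = 28 - L)
b = 3029586 (b = 2 - (-1574016 - 1455568) = 2 - 1*(-3029584) = 2 + 3029584 = 3029586)
(a(14*(-38)) - 829871) + b = ((28 - 14*(-38)) - 829871) + 3029586 = ((28 - 1*(-532)) - 829871) + 3029586 = ((28 + 532) - 829871) + 3029586 = (560 - 829871) + 3029586 = -829311 + 3029586 = 2200275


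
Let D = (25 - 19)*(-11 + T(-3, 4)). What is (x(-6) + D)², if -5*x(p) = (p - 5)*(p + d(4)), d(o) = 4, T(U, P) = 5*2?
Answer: 2704/25 ≈ 108.16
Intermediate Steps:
T(U, P) = 10
x(p) = -(-5 + p)*(4 + p)/5 (x(p) = -(p - 5)*(p + 4)/5 = -(-5 + p)*(4 + p)/5)
D = -6 (D = (25 - 19)*(-11 + 10) = 6*(-1) = -6)
(x(-6) + D)² = ((4 - ⅕*(-6)² + (⅕)*(-6)) - 6)² = ((4 - ⅕*36 - 6/5) - 6)² = ((4 - 36/5 - 6/5) - 6)² = (-22/5 - 6)² = (-52/5)² = 2704/25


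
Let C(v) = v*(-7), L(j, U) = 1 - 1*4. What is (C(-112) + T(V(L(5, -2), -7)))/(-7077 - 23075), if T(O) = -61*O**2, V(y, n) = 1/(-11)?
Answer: -94803/3648392 ≈ -0.025985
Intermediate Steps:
L(j, U) = -3 (L(j, U) = 1 - 4 = -3)
C(v) = -7*v
V(y, n) = -1/11
(C(-112) + T(V(L(5, -2), -7)))/(-7077 - 23075) = (-7*(-112) - 61*(-1/11)**2)/(-7077 - 23075) = (784 - 61*1/121)/(-30152) = (784 - 61/121)*(-1/30152) = (94803/121)*(-1/30152) = -94803/3648392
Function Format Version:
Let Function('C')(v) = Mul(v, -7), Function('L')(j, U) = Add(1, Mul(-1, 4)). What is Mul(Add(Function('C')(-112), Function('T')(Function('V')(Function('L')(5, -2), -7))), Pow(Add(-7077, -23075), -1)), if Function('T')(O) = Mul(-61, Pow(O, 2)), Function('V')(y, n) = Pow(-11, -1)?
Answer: Rational(-94803, 3648392) ≈ -0.025985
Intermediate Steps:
Function('L')(j, U) = -3 (Function('L')(j, U) = Add(1, -4) = -3)
Function('C')(v) = Mul(-7, v)
Function('V')(y, n) = Rational(-1, 11)
Mul(Add(Function('C')(-112), Function('T')(Function('V')(Function('L')(5, -2), -7))), Pow(Add(-7077, -23075), -1)) = Mul(Add(Mul(-7, -112), Mul(-61, Pow(Rational(-1, 11), 2))), Pow(Add(-7077, -23075), -1)) = Mul(Add(784, Mul(-61, Rational(1, 121))), Pow(-30152, -1)) = Mul(Add(784, Rational(-61, 121)), Rational(-1, 30152)) = Mul(Rational(94803, 121), Rational(-1, 30152)) = Rational(-94803, 3648392)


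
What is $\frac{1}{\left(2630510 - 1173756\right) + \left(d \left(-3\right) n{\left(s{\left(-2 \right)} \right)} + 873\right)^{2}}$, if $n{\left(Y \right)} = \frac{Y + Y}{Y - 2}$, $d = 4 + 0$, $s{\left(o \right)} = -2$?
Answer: $\frac{1}{2198075} \approx 4.5494 \cdot 10^{-7}$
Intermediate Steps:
$d = 4$
$n{\left(Y \right)} = \frac{2 Y}{-2 + Y}$
$\frac{1}{\left(2630510 - 1173756\right) + \left(d \left(-3\right) n{\left(s{\left(-2 \right)} \right)} + 873\right)^{2}} = \frac{1}{\left(2630510 - 1173756\right) + \left(4 \left(-3\right) 2 \left(-2\right) \frac{1}{-2 - 2} + 873\right)^{2}} = \frac{1}{1456754 + \left(- 12 \cdot 2 \left(-2\right) \frac{1}{-4} + 873\right)^{2}} = \frac{1}{1456754 + \left(- 12 \cdot 2 \left(-2\right) \left(- \frac{1}{4}\right) + 873\right)^{2}} = \frac{1}{1456754 + \left(\left(-12\right) 1 + 873\right)^{2}} = \frac{1}{1456754 + \left(-12 + 873\right)^{2}} = \frac{1}{1456754 + 861^{2}} = \frac{1}{1456754 + 741321} = \frac{1}{2198075}$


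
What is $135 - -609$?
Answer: $744$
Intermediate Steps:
$135 - -609 = 135 + 609 = 744$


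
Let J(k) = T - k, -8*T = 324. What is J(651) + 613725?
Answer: 1226067/2 ≈ 6.1303e+5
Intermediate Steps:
T = -81/2 (T = -1/8*324 = -81/2 ≈ -40.500)
J(k) = -81/2 - k
J(651) + 613725 = (-81/2 - 1*651) + 613725 = (-81/2 - 651) + 613725 = -1383/2 + 613725 = 1226067/2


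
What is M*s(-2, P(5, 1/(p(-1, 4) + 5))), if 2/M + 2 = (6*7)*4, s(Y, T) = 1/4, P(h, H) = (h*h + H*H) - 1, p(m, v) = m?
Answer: 1/332 ≈ 0.0030120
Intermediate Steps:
P(h, H) = -1 + H**2 + h**2 (P(h, H) = (h**2 + H**2) - 1 = (H**2 + h**2) - 1 = -1 + H**2 + h**2)
s(Y, T) = 1/4
M = 1/83 (M = 2/(-2 + (6*7)*4) = 2/(-2 + 42*4) = 2/(-2 + 168) = 2/166 = 2*(1/166) = 1/83 ≈ 0.012048)
M*s(-2, P(5, 1/(p(-1, 4) + 5))) = (1/83)*(1/4) = 1/332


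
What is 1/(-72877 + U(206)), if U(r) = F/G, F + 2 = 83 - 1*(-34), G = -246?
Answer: -246/17927857 ≈ -1.3722e-5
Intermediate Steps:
F = 115 (F = -2 + (83 - 1*(-34)) = -2 + (83 + 34) = -2 + 117 = 115)
U(r) = -115/246 (U(r) = 115/(-246) = 115*(-1/246) = -115/246)
1/(-72877 + U(206)) = 1/(-72877 - 115/246) = 1/(-17927857/246) = -246/17927857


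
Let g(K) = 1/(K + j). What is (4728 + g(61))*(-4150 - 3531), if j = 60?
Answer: -4394215609/121 ≈ -3.6316e+7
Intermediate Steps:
g(K) = 1/(60 + K) (g(K) = 1/(K + 60) = 1/(60 + K))
(4728 + g(61))*(-4150 - 3531) = (4728 + 1/(60 + 61))*(-4150 - 3531) = (4728 + 1/121)*(-7681) = (572089/121)*(-7681) = -4394215609/121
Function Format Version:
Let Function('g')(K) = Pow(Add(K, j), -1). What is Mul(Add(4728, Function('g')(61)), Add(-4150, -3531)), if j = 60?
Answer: Rational(-4394215609, 121) ≈ -3.6316e+7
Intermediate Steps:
Function('g')(K) = Pow(Add(60, K), -1) (Function('g')(K) = Pow(Add(K, 60), -1) = Pow(Add(60, K), -1))
Mul(Add(4728, Function('g')(61)), Add(-4150, -3531)) = Mul(Add(4728, Pow(Add(60, 61), -1)), Add(-4150, -3531)) = Mul(Add(4728, Pow(121, -1)), -7681) = Mul(Add(4728, Rational(1, 121)), -7681) = Mul(Rational(572089, 121), -7681) = Rational(-4394215609, 121)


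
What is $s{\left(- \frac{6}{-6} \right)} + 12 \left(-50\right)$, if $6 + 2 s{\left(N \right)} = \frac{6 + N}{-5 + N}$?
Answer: $- \frac{4831}{8} \approx -603.88$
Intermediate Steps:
$s{\left(N \right)} = -3 + \frac{6 + N}{2 \left(-5 + N\right)}$ ($s{\left(N \right)} = -3 + \frac{\left(6 + N\right) \frac{1}{-5 + N}}{2} = -3 + \frac{\frac{1}{-5 + N} \left(6 + N\right)}{2} = -3 + \frac{6 + N}{2 \left(-5 + N\right)}$)
$s{\left(- \frac{6}{-6} \right)} + 12 \left(-50\right) = \frac{36 - 5 \left(- \frac{6}{-6}\right)}{2 \left(-5 - \frac{6}{-6}\right)} + 12 \left(-50\right) = \frac{36 - 5 \left(\left(-6\right) \left(- \frac{1}{6}\right)\right)}{2 \left(-5 - -1\right)} - 600 = \frac{36 - 5}{2 \left(-5 + 1\right)} - 600 = \frac{36 - 5}{2 \left(-4\right)} - 600 = \frac{1}{2} \left(- \frac{1}{4}\right) 31 - 600 = - \frac{31}{8} - 600 = - \frac{4831}{8}$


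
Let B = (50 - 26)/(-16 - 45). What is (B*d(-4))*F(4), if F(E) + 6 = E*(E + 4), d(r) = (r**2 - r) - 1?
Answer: -11856/61 ≈ -194.36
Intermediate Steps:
d(r) = -1 + r**2 - r
B = -24/61 (B = 24/(-61) = 24*(-1/61) = -24/61 ≈ -0.39344)
F(E) = -6 + E*(4 + E) (F(E) = -6 + E*(E + 4) = -6 + E*(4 + E))
(B*d(-4))*F(4) = (-24*(-1 + (-4)**2 - 1*(-4))/61)*(-6 + 4**2 + 4*4) = (-24*(-1 + 16 + 4)/61)*(-6 + 16 + 16) = -24/61*19*26 = -456/61*26 = -11856/61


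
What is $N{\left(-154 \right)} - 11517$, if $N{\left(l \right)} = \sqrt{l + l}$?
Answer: $-11517 + 2 i \sqrt{77} \approx -11517.0 + 17.55 i$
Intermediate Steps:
$N{\left(l \right)} = \sqrt{2} \sqrt{l}$ ($N{\left(l \right)} = \sqrt{2 l} = \sqrt{2} \sqrt{l}$)
$N{\left(-154 \right)} - 11517 = \sqrt{2} \sqrt{-154} - 11517 = \sqrt{2} i \sqrt{154} - 11517 = 2 i \sqrt{77} - 11517 = -11517 + 2 i \sqrt{77}$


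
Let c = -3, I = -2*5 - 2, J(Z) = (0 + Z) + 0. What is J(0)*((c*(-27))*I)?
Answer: 0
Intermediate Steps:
J(Z) = Z (J(Z) = Z + 0 = Z)
I = -12 (I = -10 - 2 = -12)
J(0)*((c*(-27))*I) = 0*(-3*(-27)*(-12)) = 0*(81*(-12)) = 0*(-972) = 0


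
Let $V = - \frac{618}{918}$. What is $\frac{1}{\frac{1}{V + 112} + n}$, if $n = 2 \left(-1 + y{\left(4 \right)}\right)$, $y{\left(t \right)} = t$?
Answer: $\frac{17033}{102351} \approx 0.16642$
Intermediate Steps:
$V = - \frac{103}{153}$ ($V = \left(-618\right) \frac{1}{918} = - \frac{103}{153} \approx -0.6732$)
$n = 6$ ($n = 2 \left(-1 + 4\right) = 2 \cdot 3 = 6$)
$\frac{1}{\frac{1}{V + 112} + n} = \frac{1}{\frac{1}{- \frac{103}{153} + 112} + 6} = \frac{1}{\frac{1}{\frac{17033}{153}} + 6} = \frac{1}{\frac{153}{17033} + 6} = \frac{1}{\frac{102351}{17033}} = \frac{17033}{102351}$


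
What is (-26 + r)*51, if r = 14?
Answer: -612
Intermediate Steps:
(-26 + r)*51 = (-26 + 14)*51 = -12*51 = -612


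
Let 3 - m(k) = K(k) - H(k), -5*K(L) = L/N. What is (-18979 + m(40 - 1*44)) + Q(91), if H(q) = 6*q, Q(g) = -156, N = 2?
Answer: -95782/5 ≈ -19156.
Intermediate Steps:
K(L) = -L/10 (K(L) = -L/(5*2) = -L/10)
m(k) = 3 + 61*k/10 (m(k) = 3 - (-k/10 - 6*k) = 3 - (-61)*k/10 = 3 + 61*k/10)
(-18979 + m(40 - 1*44)) + Q(91) = (-18979 + (3 + 61*(40 - 1*44)/10)) - 156 = (-18979 + (3 + 61*(40 - 44)/10)) - 156 = (-18979 + (3 + (61/10)*(-4))) - 156 = (-18979 + (3 - 122/5)) - 156 = (-18979 - 107/5) - 156 = -95002/5 - 156 = -95782/5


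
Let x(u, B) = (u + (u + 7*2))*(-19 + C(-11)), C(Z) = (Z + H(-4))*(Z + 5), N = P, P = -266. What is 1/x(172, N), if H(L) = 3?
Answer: 1/10382 ≈ 9.6321e-5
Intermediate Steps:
N = -266
C(Z) = (3 + Z)*(5 + Z) (C(Z) = (Z + 3)*(Z + 5) = (3 + Z)*(5 + Z))
x(u, B) = 406 + 58*u (x(u, B) = (u + (u + 7*2))*(-19 + (15 + (-11)² + 8*(-11))) = (u + (u + 14))*(-19 + (15 + 121 - 88)) = (u + (14 + u))*(-19 + 48) = (14 + 2*u)*29 = 406 + 58*u)
1/x(172, N) = 1/(406 + 58*172) = 1/(406 + 9976) = 1/10382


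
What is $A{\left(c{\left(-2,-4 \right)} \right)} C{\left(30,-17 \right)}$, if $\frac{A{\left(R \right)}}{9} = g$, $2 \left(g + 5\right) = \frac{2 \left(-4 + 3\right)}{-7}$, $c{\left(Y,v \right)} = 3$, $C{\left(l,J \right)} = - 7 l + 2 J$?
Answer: $\frac{74664}{7} \approx 10666.0$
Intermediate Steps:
$g = - \frac{34}{7}$ ($g = -5 + \frac{2 \left(-4 + 3\right) \frac{1}{-7}}{2} = -5 + \frac{2 \left(-1\right) \left(- \frac{1}{7}\right)}{2} = -5 + \frac{\left(-2\right) \left(- \frac{1}{7}\right)}{2} = -5 + \frac{1}{2} \cdot \frac{2}{7} = -5 + \frac{1}{7} = - \frac{34}{7} \approx -4.8571$)
$A{\left(R \right)} = - \frac{306}{7}$ ($A{\left(R \right)} = 9 \left(- \frac{34}{7}\right) = - \frac{306}{7}$)
$A{\left(c{\left(-2,-4 \right)} \right)} C{\left(30,-17 \right)} = - \frac{306 \left(\left(-7\right) 30 + 2 \left(-17\right)\right)}{7} = - \frac{306 \left(-210 - 34\right)}{7} = \left(- \frac{306}{7}\right) \left(-244\right) = \frac{74664}{7}$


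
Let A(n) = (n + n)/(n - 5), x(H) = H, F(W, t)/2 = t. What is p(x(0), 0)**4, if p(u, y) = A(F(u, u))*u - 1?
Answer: 1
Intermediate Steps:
F(W, t) = 2*t
A(n) = 2*n/(-5 + n) (A(n) = (2*n)/(-5 + n) = 2*n/(-5 + n))
p(u, y) = -1 + 4*u**2/(-5 + 2*u) (p(u, y) = (2*(2*u)/(-5 + 2*u))*u - 1 = (4*u/(-5 + 2*u))*u - 1 = 4*u**2/(-5 + 2*u) - 1 = -1 + 4*u**2/(-5 + 2*u))
p(x(0), 0)**4 = ((5 - 2*0 + 4*0**2)/(-5 + 2*0))**4 = ((5 + 0 + 4*0)/(-5 + 0))**4 = ((5 + 0 + 0)/(-5))**4 = (-1/5*5)**4 = (-1)**4 = 1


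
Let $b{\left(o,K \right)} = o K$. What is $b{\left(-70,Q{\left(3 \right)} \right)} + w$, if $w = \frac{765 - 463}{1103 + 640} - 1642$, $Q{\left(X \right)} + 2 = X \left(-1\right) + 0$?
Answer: $- \frac{2251654}{1743} \approx -1291.8$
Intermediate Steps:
$Q{\left(X \right)} = -2 - X$ ($Q{\left(X \right)} = -2 + \left(X \left(-1\right) + 0\right) = -2 + \left(- X + 0\right) = -2 - X$)
$b{\left(o,K \right)} = K o$
$w = - \frac{2861704}{1743}$ ($w = \frac{302}{1743} - 1642 = - \frac{2861704}{1743} \approx -1641.8$)
$b{\left(-70,Q{\left(3 \right)} \right)} + w = \left(-2 - 3\right) \left(-70\right) - \frac{2861704}{1743} = \left(-5\right) \left(-70\right) - \frac{2861704}{1743} = 350 - \frac{2861704}{1743} = - \frac{2251654}{1743}$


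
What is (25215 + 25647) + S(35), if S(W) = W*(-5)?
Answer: 50687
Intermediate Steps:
S(W) = -5*W
(25215 + 25647) + S(35) = (25215 + 25647) - 5*35 = 50862 - 175 = 50687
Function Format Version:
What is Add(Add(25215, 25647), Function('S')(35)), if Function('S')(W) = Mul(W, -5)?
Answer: 50687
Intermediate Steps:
Function('S')(W) = Mul(-5, W)
Add(Add(25215, 25647), Function('S')(35)) = Add(Add(25215, 25647), Mul(-5, 35)) = Add(50862, -175) = 50687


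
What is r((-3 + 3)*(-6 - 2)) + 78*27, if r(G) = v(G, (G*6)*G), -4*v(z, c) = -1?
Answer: 8425/4 ≈ 2106.3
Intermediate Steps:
v(z, c) = ¼ (v(z, c) = -¼*(-1) = ¼)
r(G) = ¼
r((-3 + 3)*(-6 - 2)) + 78*27 = ¼ + 78*27 = ¼ + 2106 = 8425/4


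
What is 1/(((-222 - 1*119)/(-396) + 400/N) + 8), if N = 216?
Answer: 108/1157 ≈ 0.093345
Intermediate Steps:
1/(((-222 - 1*119)/(-396) + 400/N) + 8) = 1/(((-222 - 1*119)/(-396) + 400/216) + 8) = 1/(((-222 - 119)*(-1/396) + 400*(1/216)) + 8) = 1/((-341*(-1/396) + 50/27) + 8) = 1/((31/36 + 50/27) + 8) = 1/(293/108 + 8) = 1/(1157/108) = 108/1157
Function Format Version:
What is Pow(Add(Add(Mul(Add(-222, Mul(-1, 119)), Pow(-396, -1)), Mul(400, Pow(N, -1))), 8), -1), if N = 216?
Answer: Rational(108, 1157) ≈ 0.093345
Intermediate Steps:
Pow(Add(Add(Mul(Add(-222, Mul(-1, 119)), Pow(-396, -1)), Mul(400, Pow(N, -1))), 8), -1) = Pow(Add(Add(Mul(Add(-222, Mul(-1, 119)), Pow(-396, -1)), Mul(400, Pow(216, -1))), 8), -1) = Pow(Add(Add(Mul(Add(-222, -119), Rational(-1, 396)), Mul(400, Rational(1, 216))), 8), -1) = Pow(Add(Add(Mul(-341, Rational(-1, 396)), Rational(50, 27)), 8), -1) = Pow(Add(Add(Rational(31, 36), Rational(50, 27)), 8), -1) = Pow(Add(Rational(293, 108), 8), -1) = Pow(Rational(1157, 108), -1) = Rational(108, 1157)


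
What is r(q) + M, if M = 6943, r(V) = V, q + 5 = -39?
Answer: 6899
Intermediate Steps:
q = -44 (q = -5 - 39 = -44)
r(q) + M = -44 + 6943 = 6899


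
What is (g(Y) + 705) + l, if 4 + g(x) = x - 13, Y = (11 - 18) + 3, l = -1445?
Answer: -761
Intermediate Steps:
Y = -4 (Y = -7 + 3 = -4)
g(x) = -17 + x (g(x) = -4 + (x - 13) = -4 + (-13 + x) = -17 + x)
(g(Y) + 705) + l = ((-17 - 4) + 705) - 1445 = (-21 + 705) - 1445 = 684 - 1445 = -761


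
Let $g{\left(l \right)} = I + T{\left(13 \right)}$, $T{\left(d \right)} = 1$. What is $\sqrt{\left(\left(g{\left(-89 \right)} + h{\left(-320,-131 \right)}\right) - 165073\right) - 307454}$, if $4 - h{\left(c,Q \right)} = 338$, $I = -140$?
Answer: $10 i \sqrt{4730} \approx 687.75 i$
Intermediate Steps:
$h{\left(c,Q \right)} = -334$ ($h{\left(c,Q \right)} = 4 - 338 = -334$)
$g{\left(l \right)} = -139$ ($g{\left(l \right)} = -140 + 1 = -139$)
$\sqrt{\left(\left(g{\left(-89 \right)} + h{\left(-320,-131 \right)}\right) - 165073\right) - 307454} = \sqrt{\left(\left(-139 - 334\right) - 165073\right) - 307454} = \sqrt{\left(-473 - 165073\right) - 307454} = \sqrt{-165546 - 307454} = \sqrt{-473000} = 10 i \sqrt{4730}$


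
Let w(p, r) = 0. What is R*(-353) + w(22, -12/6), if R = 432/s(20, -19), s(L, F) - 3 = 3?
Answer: -25416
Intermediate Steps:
s(L, F) = 6 (s(L, F) = 3 + 3 = 6)
R = 72 (R = 432/6 = 432*(⅙) = 72)
R*(-353) + w(22, -12/6) = 72*(-353) + 0 = -25416 + 0 = -25416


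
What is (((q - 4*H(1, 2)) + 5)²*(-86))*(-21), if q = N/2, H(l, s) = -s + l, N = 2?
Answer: 180600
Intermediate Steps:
H(l, s) = l - s
q = 1 (q = 2/2 = 2*(½) = 1)
(((q - 4*H(1, 2)) + 5)²*(-86))*(-21) = (((1 - 4*(1 - 1*2)) + 5)²*(-86))*(-21) = (((1 - 4*(1 - 2)) + 5)²*(-86))*(-21) = (((1 - 4*(-1)) + 5)²*(-86))*(-21) = (((1 + 4) + 5)²*(-86))*(-21) = ((5 + 5)²*(-86))*(-21) = (10²*(-86))*(-21) = (100*(-86))*(-21) = -8600*(-21) = 180600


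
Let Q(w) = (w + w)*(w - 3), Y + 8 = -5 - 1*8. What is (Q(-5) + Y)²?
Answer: 3481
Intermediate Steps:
Y = -21 (Y = -8 + (-5 - 1*8) = -8 + (-5 - 8) = -8 - 13 = -21)
Q(w) = 2*w*(-3 + w) (Q(w) = (2*w)*(-3 + w) = 2*w*(-3 + w))
(Q(-5) + Y)² = (2*(-5)*(-3 - 5) - 21)² = (2*(-5)*(-8) - 21)² = (80 - 21)² = 59² = 3481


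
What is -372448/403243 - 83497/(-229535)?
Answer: -51820270909/92558382005 ≈ -0.55987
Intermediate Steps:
-372448/403243 - 83497/(-229535) = -372448*1/403243 - 83497*(-1/229535) = -372448/403243 + 83497/229535 = -51820270909/92558382005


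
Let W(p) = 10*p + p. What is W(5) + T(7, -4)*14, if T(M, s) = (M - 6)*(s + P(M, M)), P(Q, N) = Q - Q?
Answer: -1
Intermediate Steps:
P(Q, N) = 0
T(M, s) = s*(-6 + M) (T(M, s) = (M - 6)*(s + 0) = (-6 + M)*s = s*(-6 + M))
W(p) = 11*p
W(5) + T(7, -4)*14 = 11*5 - 4*(-6 + 7)*14 = 55 - 4*1*14 = 55 - 4*14 = 55 - 56 = -1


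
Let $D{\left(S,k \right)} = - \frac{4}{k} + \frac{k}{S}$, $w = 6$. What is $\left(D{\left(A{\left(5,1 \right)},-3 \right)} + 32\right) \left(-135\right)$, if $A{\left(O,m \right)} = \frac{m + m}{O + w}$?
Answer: $- \frac{4545}{2} \approx -2272.5$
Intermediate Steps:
$A{\left(O,m \right)} = \frac{2 m}{6 + O}$ ($A{\left(O,m \right)} = \frac{m + m}{O + 6} = \frac{2 m}{6 + O}$)
$\left(D{\left(A{\left(5,1 \right)},-3 \right)} + 32\right) \left(-135\right) = \left(\left(- \frac{4}{-3} - \frac{3}{2 \cdot 1 \frac{1}{6 + 5}}\right) + 32\right) \left(-135\right) = \left(\left(\left(-4\right) \left(- \frac{1}{3}\right) - \frac{3}{2 \cdot 1 \cdot \frac{1}{11}}\right) + 32\right) \left(-135\right) = \left(\left(\frac{4}{3} - \frac{3}{2 \cdot 1 \cdot \frac{1}{11}}\right) + 32\right) \left(-135\right) = \left(\left(\frac{4}{3} - \frac{3}{\frac{2}{11}}\right) + 32\right) \left(-135\right) = \left(\left(\frac{4}{3} - \frac{33}{2}\right) + 32\right) \left(-135\right) = \left(- \frac{91}{6} + 32\right) \left(-135\right) = \frac{101}{6} \left(-135\right) = - \frac{4545}{2}$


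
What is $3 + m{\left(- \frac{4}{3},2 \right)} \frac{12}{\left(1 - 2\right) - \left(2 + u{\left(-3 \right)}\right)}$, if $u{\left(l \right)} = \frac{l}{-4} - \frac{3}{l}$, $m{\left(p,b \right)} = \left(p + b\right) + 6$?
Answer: $- \frac{263}{19} \approx -13.842$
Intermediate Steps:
$m{\left(p,b \right)} = 6 + b + p$ ($m{\left(p,b \right)} = \left(b + p\right) + 6 = 6 + b + p$)
$u{\left(l \right)} = - \frac{3}{l} - \frac{l}{4}$ ($u{\left(l \right)} = l \left(- \frac{1}{4}\right) - \frac{3}{l} = - \frac{l}{4} - \frac{3}{l} = - \frac{3}{l} - \frac{l}{4}$)
$3 + m{\left(- \frac{4}{3},2 \right)} \frac{12}{\left(1 - 2\right) - \left(2 + u{\left(-3 \right)}\right)} = 3 + \left(6 + 2 - \frac{4}{3}\right) \frac{12}{\left(1 - 2\right) - \left(2 + 1 + \frac{3}{4}\right)} = 3 + \left(6 + 2 - \frac{4}{3}\right) \frac{12}{-1 - \left(\frac{11}{4} + 1\right)} = 3 + \left(6 + 2 - \frac{4}{3}\right) \frac{12}{-1 - \frac{15}{4}} = 3 + \frac{20 \frac{12}{-1 - \frac{15}{4}}}{3} = 3 + \frac{20 \frac{12}{- \frac{19}{4}}}{3} = 3 + \frac{20 \cdot 12 \left(- \frac{4}{19}\right)}{3} = 3 + \frac{20}{3} \left(- \frac{48}{19}\right) = 3 - \frac{320}{19} = - \frac{263}{19}$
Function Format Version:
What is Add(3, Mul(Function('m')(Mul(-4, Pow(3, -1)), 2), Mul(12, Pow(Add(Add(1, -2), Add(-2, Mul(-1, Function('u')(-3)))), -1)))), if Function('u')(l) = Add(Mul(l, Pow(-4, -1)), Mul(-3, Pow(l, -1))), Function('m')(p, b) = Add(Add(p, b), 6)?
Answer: Rational(-263, 19) ≈ -13.842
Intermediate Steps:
Function('m')(p, b) = Add(6, b, p) (Function('m')(p, b) = Add(Add(b, p), 6) = Add(6, b, p))
Function('u')(l) = Add(Mul(-3, Pow(l, -1)), Mul(Rational(-1, 4), l)) (Function('u')(l) = Add(Mul(l, Rational(-1, 4)), Mul(-3, Pow(l, -1))) = Add(Mul(Rational(-1, 4), l), Mul(-3, Pow(l, -1))) = Add(Mul(-3, Pow(l, -1)), Mul(Rational(-1, 4), l)))
Add(3, Mul(Function('m')(Mul(-4, Pow(3, -1)), 2), Mul(12, Pow(Add(Add(1, -2), Add(-2, Mul(-1, Function('u')(-3)))), -1)))) = Add(3, Mul(Add(6, 2, Mul(-4, Pow(3, -1))), Mul(12, Pow(Add(Add(1, -2), Add(-2, Mul(-1, Add(Mul(-3, Pow(-3, -1)), Mul(Rational(-1, 4), -3))))), -1)))) = Add(3, Mul(Add(6, 2, Mul(-4, Rational(1, 3))), Mul(12, Pow(Add(-1, Add(-2, Mul(-1, Add(Mul(-3, Rational(-1, 3)), Rational(3, 4))))), -1)))) = Add(3, Mul(Add(6, 2, Rational(-4, 3)), Mul(12, Pow(Add(-1, Add(-2, Mul(-1, Add(1, Rational(3, 4))))), -1)))) = Add(3, Mul(Rational(20, 3), Mul(12, Pow(Add(-1, Add(-2, Mul(-1, Rational(7, 4)))), -1)))) = Add(3, Mul(Rational(20, 3), Mul(12, Pow(Add(-1, Add(-2, Rational(-7, 4))), -1)))) = Add(3, Mul(Rational(20, 3), Mul(12, Pow(Add(-1, Rational(-15, 4)), -1)))) = Add(3, Mul(Rational(20, 3), Mul(12, Pow(Rational(-19, 4), -1)))) = Add(3, Mul(Rational(20, 3), Mul(12, Rational(-4, 19)))) = Add(3, Mul(Rational(20, 3), Rational(-48, 19))) = Add(3, Rational(-320, 19)) = Rational(-263, 19)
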